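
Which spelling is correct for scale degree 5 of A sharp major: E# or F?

Each scale degree takes a distinct letter name. Degree 5 of a scale on A must use the letter E.
E# and F are enharmonically the same pitch, but only E# uses the letter E, so it is the correct spelling here.

E#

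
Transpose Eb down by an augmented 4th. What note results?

Bbb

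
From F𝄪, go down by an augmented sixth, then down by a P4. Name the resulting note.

An augmented sixth down from F## is A (letter A, 10 semitones down).
A perfect fourth down from A is E (letter E, 5 semitones down).

E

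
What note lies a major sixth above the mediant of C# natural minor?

The mediant of C# natural minor is E.
A major sixth (9 semitones) above E lands on the letter C, giving C#.

C#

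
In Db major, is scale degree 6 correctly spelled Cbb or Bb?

Bb

Each scale degree takes a distinct letter name. Degree 6 of a scale on D must use the letter B.
Bb and Cbb are enharmonically the same pitch, but only Bb uses the letter B, so it is the correct spelling here.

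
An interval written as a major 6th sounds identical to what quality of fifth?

A major sixth spans 9 semitones.
A fifth spanning 9 semitones is doubly augmented (the perfect fifth is 7).

doubly augmented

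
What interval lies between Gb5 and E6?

augmented sixth

The letter names run G→E, a span of 5 letter steps, so the interval is some kind of sixth.
Gb to E is 10 semitones. A major sixth is 9, so 10 makes it augmented.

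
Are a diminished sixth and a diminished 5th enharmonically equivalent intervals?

No

A diminished sixth spans 7 semitones; a diminished fifth spans 6.
The spans differ, so they are not enharmonic equivalents.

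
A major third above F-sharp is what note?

A#

A third above F lands on the letter A.
A major third spans 4 semitones, so F# moves to pitch class 10. On the letter A that is A#.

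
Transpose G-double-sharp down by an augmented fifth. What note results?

C#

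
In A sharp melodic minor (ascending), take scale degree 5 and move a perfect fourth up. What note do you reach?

A#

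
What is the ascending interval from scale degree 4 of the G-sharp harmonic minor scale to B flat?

Scale degree 4 of G# harmonic minor is C#.
C# up to Bb: letters C→B make it a seventh; 9 semitones makes it diminished.

diminished seventh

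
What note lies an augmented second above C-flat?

C up a major second is D, so the target letter is D.
From Cb, an augmented second is 3 semitones up: D.

D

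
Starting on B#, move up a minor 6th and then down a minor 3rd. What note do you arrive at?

E#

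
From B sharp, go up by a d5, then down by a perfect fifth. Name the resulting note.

A diminished fifth up from B# is F# (letter F, 6 semitones up).
A perfect fifth down from F# is B (letter B, 7 semitones down).

B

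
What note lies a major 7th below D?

D down a major seventh is Eb, so the target letter is E.
From D, a major seventh is 11 semitones down: Eb.

Eb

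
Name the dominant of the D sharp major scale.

A#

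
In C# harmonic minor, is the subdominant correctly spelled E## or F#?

F#

Each scale degree takes a distinct letter name. Degree 4 of a scale on C must use the letter F.
F# and E## are enharmonically the same pitch, but only F# uses the letter F, so it is the correct spelling here.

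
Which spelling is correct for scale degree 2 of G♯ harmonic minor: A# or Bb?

A#

Each scale degree takes a distinct letter name. Degree 2 of a scale on G must use the letter A.
A# and Bb are enharmonically the same pitch, but only A# uses the letter A, so it is the correct spelling here.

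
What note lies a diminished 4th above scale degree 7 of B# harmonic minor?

D#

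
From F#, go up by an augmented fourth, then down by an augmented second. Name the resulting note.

A

An augmented fourth up from F# is B# (letter B, 6 semitones up).
An augmented second down from B# is A (letter A, 3 semitones down).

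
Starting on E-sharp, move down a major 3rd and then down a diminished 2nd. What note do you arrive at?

B##

A major third down from E# is C# (letter C, 4 semitones down).
A diminished second down from C# is B## (letter B, 0 semitones down).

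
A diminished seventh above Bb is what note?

Abb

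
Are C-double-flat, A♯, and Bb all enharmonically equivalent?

Cbb = pitch class 10 and A# = pitch class 10 and Bb = pitch class 10 — the same pitch class, so they are enharmonic equivalents.

Yes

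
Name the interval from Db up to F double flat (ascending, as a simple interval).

diminished third

Counting letters D–E–F gives a third.
Db→Fbb = 2 semitones, 2 narrower than the major third (4), so diminished.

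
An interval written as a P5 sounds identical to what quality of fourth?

doubly augmented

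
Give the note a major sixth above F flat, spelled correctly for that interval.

Db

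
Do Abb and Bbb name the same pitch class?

No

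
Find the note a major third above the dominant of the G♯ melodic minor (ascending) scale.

The dominant of G# melodic minor (ascending) is D#.
A major third (4 semitones) above D# lands on the letter F, giving F##.

F##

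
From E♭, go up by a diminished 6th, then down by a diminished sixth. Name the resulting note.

Eb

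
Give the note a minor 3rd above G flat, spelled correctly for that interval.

Bbb

G up a major third is B, so the target letter is B.
From Gb, a minor third is 3 semitones up: Bbb.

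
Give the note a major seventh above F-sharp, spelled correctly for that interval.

E#

A seventh above F lands on the letter E.
A major seventh spans 11 semitones, so F# moves to pitch class 5. On the letter E that is E#.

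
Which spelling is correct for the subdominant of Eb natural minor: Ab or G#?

Each scale degree takes a distinct letter name. Degree 4 of a scale on E must use the letter A.
Ab and G# are enharmonically the same pitch, but only Ab uses the letter A, so it is the correct spelling here.

Ab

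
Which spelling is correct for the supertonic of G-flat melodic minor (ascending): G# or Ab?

Ab

Each scale degree takes a distinct letter name. Degree 2 of a scale on G must use the letter A.
Ab and G# are enharmonically the same pitch, but only Ab uses the letter A, so it is the correct spelling here.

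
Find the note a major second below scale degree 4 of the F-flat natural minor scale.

Scale degree 4 of Fb natural minor is Bbb.
A major second (2 semitones) below Bbb lands on the letter A, giving Abb.

Abb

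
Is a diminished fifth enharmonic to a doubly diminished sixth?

A diminished fifth spans 6 semitones; a doubly diminished sixth spans 6.
They are enharmonically equivalent.

Yes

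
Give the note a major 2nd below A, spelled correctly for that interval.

A second below A lands on the letter G.
A major second spans 2 semitones, so A moves to pitch class 7. On the letter G that is G.

G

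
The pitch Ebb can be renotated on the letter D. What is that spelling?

Ebb is pitch class 2. The letter D alone is pitch class 2.
Pitch class 2 on D needs no accidental: D.

D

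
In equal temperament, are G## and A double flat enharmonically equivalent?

No

Two spellings are enharmonically equivalent only if they share a pitch class.
Here G## → 9, Abb → 7; 7 ≠ 9, so they are not.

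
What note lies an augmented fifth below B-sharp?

B down a perfect fifth is E, so the target letter is E.
From B#, an augmented fifth is 8 semitones down: E.

E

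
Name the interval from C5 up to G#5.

Counting letters C–D–E–F–G gives a fifth.
C→G# = 8 semitones, 1 wider than the perfect fifth (7), so augmented.

augmented fifth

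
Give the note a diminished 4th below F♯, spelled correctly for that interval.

C##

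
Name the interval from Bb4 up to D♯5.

augmented third

The letter names run B→D, a span of 2 letter steps, so the interval is some kind of third.
Bb to D# is 5 semitones. A major third is 4, so 5 makes it augmented.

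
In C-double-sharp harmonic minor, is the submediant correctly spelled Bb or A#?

A#

Each scale degree takes a distinct letter name. Degree 6 of a scale on C must use the letter A.
A# and Bb are enharmonically the same pitch, but only A# uses the letter A, so it is the correct spelling here.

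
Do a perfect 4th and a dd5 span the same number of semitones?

Yes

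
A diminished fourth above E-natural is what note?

Ab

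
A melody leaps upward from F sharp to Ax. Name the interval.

augmented third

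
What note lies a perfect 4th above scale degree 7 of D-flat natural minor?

Fb

Scale degree 7 of Db natural minor is Cb.
A perfect fourth (5 semitones) above Cb lands on the letter F, giving Fb.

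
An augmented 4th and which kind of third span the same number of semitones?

An augmented fourth spans 6 semitones.
A third spanning 6 semitones is doubly augmented (the major third is 4).

doubly augmented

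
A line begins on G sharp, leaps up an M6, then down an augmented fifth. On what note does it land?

A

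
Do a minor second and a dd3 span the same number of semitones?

Yes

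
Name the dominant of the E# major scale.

B#

The E# major scale runs E# F## G## A# B# C## D##.
Degree 5 is B#.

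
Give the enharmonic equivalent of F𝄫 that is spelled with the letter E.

Plain E sits 1 semitone above Fbb, so on the letter E the same pitch needs a flat: Eb.

Eb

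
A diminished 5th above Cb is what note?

Gbb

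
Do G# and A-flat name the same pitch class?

Yes

G# is pitch class 8; Ab is pitch class 8.
All spellings map to pitch class 8, so they are enharmonically equivalent.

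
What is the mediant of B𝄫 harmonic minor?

Dbb

Degree 3 takes the letter 2 steps above B, which is D.
In harmonic minor, degree 3 sits 3 semitones above the tonic. Bbb + 3 semitones is pitch class 0, spelled on D as Dbb.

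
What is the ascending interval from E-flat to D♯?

The letter names run E→D, a span of 6 letter steps, so the interval is some kind of seventh.
Eb to D# is 12 semitones. A major seventh is 11, so 12 makes it augmented.

augmented seventh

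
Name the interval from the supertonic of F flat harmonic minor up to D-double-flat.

diminished fifth

The supertonic of Fb harmonic minor is Gb.
Gb up to Dbb: letters G→D make it a fifth; 6 semitones makes it diminished.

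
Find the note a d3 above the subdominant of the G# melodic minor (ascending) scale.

Eb

The subdominant of G# melodic minor (ascending) is C#.
A diminished third (2 semitones) above C# lands on the letter E, giving Eb.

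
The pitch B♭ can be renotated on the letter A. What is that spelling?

Plain A sits 1 semitone below Bb, so on the letter A the same pitch needs a sharp: A#.

A#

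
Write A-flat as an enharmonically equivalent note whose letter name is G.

Plain G sits 1 semitone below Ab, so on the letter G the same pitch needs a sharp: G#.

G#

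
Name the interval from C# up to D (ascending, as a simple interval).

Counting letters C–D gives a second.
C#→D = 1 semitone, 1 narrower than the major second (2), so minor.

minor second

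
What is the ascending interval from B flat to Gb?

Counting letters B–C–D–E–F–G gives a sixth.
Bb→Gb = 8 semitones, 1 narrower than the major sixth (9), so minor.

minor sixth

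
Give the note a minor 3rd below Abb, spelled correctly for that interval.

A down a major third is F, so the target letter is F.
From Abb, a minor third is 3 semitones down: Fb.

Fb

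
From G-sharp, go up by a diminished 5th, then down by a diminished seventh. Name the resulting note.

E#

A diminished fifth up from G# is D (letter D, 6 semitones up).
A diminished seventh down from D is E# (letter E, 9 semitones down).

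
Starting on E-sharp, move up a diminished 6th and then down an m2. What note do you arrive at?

B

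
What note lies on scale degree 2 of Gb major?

The Gb major scale runs Gb Ab Bb Cb Db Eb F.
Degree 2 is Ab.

Ab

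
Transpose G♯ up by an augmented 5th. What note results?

D##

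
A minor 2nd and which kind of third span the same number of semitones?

doubly diminished

A minor second spans 1 semitone.
A third spanning 1 semitone is doubly diminished (the major third is 4).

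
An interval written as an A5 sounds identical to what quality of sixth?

An augmented fifth spans 8 semitones.
A sixth spanning 8 semitones is minor (the major sixth is 9).

minor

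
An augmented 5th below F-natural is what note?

Bbb

F down a perfect fifth is Bb, so the target letter is B.
From F, an augmented fifth is 8 semitones down: Bbb.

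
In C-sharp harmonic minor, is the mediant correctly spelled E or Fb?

E

Each scale degree takes a distinct letter name. Degree 3 of a scale on C must use the letter E.
E and Fb are enharmonically the same pitch, but only E uses the letter E, so it is the correct spelling here.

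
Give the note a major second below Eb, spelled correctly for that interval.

A second below E lands on the letter D.
A major second spans 2 semitones, so Eb moves to pitch class 1. On the letter D that is Db.

Db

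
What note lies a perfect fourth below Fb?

Cb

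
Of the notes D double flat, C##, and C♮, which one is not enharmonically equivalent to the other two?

C##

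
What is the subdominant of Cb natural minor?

Degree 4 takes the letter 3 steps above C, which is F.
In natural minor, degree 4 sits 5 semitones above the tonic. Cb + 5 semitones is pitch class 4, spelled on F as Fb.

Fb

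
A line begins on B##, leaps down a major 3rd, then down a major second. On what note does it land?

A major third down from B## is G## (letter G, 4 semitones down).
A major second down from G## is F## (letter F, 2 semitones down).

F##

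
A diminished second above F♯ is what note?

Gb

F up a major second is G, so the target letter is G.
From F#, a diminished second is 0 semitones up: Gb.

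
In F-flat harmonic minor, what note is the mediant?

Degree 3 takes the letter 2 steps above F, which is A.
In harmonic minor, degree 3 sits 3 semitones above the tonic. Fb + 3 semitones is pitch class 7, spelled on A as Abb.

Abb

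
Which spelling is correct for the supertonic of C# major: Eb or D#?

Each scale degree takes a distinct letter name. Degree 2 of a scale on C must use the letter D.
D# and Eb are enharmonically the same pitch, but only D# uses the letter D, so it is the correct spelling here.

D#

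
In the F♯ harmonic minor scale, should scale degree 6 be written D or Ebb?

Each scale degree takes a distinct letter name. Degree 6 of a scale on F must use the letter D.
D and Ebb are enharmonically the same pitch, but only D uses the letter D, so it is the correct spelling here.

D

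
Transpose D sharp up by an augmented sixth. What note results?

D up a major sixth is B, so the target letter is B.
From D#, an augmented sixth is 10 semitones up: B##.

B##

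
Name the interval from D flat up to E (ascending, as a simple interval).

augmented second

Counting letters D–E gives a second.
Db→E = 3 semitones, 1 wider than the major second (2), so augmented.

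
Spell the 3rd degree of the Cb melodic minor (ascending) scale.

Ebb

The Cb melodic minor (ascending) scale runs Cb Db Ebb Fb Gb Ab Bb.
Degree 3 is Ebb.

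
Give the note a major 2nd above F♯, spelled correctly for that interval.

A second above F lands on the letter G.
A major second spans 2 semitones, so F# moves to pitch class 8. On the letter G that is G#.

G#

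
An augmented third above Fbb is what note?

Ab

F up a major third is A, so the target letter is A.
From Fbb, an augmented third is 5 semitones up: Ab.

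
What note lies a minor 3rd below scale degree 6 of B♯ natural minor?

E#

Scale degree 6 of B# natural minor is G#.
A minor third (3 semitones) below G# lands on the letter E, giving E#.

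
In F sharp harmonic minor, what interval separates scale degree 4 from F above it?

diminished fifth

Scale degree 4 of F# harmonic minor is B.
B up to F: letters B→F make it a fifth; 6 semitones makes it diminished.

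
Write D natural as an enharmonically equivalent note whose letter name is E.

D is pitch class 2. The letter E alone is pitch class 4.
To reach pitch class 2 from E requires an offset of -2 semitones, i.e. double flat: Ebb.

Ebb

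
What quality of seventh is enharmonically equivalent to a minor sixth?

A minor sixth spans 8 semitones.
A seventh spanning 8 semitones is doubly diminished (the major seventh is 11).

doubly diminished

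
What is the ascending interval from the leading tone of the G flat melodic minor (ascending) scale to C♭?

diminished fifth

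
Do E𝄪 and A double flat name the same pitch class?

No

E## is pitch class 6; Abb is pitch class 7.
The pitch classes differ (6 vs. 7), so they are not enharmonic equivalents.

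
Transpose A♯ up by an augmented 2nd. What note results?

A second above A lands on the letter B.
An augmented second spans 3 semitones, so A# moves to pitch class 1. On the letter B that is B##.

B##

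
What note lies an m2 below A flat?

A down a major second is G, so the target letter is G.
From Ab, a minor second is 1 semitone down: G.

G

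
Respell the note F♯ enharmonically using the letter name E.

F# is pitch class 6. The letter E alone is pitch class 4.
To reach pitch class 6 from E requires an offset of +2 semitones, i.e. double sharp: E##.

E##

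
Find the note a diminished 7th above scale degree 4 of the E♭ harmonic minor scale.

Scale degree 4 of Eb harmonic minor is Ab.
A diminished seventh (9 semitones) above Ab lands on the letter G, giving Gbb.

Gbb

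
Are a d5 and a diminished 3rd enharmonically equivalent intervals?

No

A diminished fifth spans 6 semitones; a diminished third spans 2.
The spans differ, so they are not enharmonic equivalents.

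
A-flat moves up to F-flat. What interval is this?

minor sixth

Counting letters A–B–C–D–E–F gives a sixth.
Ab→Fb = 8 semitones, 1 narrower than the major sixth (9), so minor.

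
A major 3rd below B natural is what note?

G

B down a major third is G, so the target letter is G.
From B, a major third is 4 semitones down: G.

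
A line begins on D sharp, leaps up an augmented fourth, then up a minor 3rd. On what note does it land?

An augmented fourth up from D# is G## (letter G, 6 semitones up).
A minor third up from G## is B# (letter B, 3 semitones up).

B#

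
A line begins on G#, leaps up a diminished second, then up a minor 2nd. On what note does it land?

A diminished second up from G# is Ab (letter A, 0 semitones up).
A minor second up from Ab is Bbb (letter B, 1 semitone up).

Bbb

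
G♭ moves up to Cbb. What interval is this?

diminished fourth

Counting letters G–A–B–C gives a fourth.
Gb→Cbb = 4 semitones, 1 narrower than the perfect fourth (5), so diminished.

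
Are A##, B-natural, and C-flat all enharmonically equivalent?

Yes

A## is pitch class 11; B is pitch class 11; Cb is pitch class 11.
All spellings map to pitch class 11, so they are enharmonically equivalent.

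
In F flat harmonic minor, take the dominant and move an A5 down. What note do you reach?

Fbb

The dominant of Fb harmonic minor is Cb.
An augmented fifth (8 semitones) below Cb lands on the letter F, giving Fbb.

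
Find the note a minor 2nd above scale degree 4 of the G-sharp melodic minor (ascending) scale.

D

Scale degree 4 of G# melodic minor (ascending) is C#.
A minor second (1 semitone) above C# lands on the letter D, giving D.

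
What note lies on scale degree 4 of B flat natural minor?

Eb

Degree 4 takes the letter 3 steps above B, which is E.
In natural minor, degree 4 sits 5 semitones above the tonic. Bb + 5 semitones is pitch class 3, spelled on E as Eb.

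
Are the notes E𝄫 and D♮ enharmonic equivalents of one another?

Ebb = pitch class 2 and D = pitch class 2 — the same pitch class, so they are enharmonic equivalents.

Yes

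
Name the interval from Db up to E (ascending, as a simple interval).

Counting letters D–E gives a second.
Db→E = 3 semitones, 1 wider than the major second (2), so augmented.

augmented second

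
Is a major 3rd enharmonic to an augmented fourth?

No

A major third spans 4 semitones; an augmented fourth spans 6.
The spans differ, so they are not enharmonic equivalents.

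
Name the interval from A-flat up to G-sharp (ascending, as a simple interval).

augmented seventh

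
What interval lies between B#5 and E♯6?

The letter names run B→E, a span of 3 letter steps, so the interval is some kind of fourth.
B# to E# is 5 semitones. A perfect fourth is 5, so 5 makes it perfect.

perfect fourth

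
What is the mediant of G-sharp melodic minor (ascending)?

B

Degree 3 takes the letter 2 steps above G, which is B.
In melodic minor (ascending), degree 3 sits 3 semitones above the tonic. G# + 3 semitones is pitch class 11, spelled on B as B.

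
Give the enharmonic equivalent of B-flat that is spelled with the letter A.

A#

Plain A sits 1 semitone below Bb, so on the letter A the same pitch needs a sharp: A#.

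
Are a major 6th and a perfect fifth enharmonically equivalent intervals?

A major sixth spans 9 semitones; a perfect fifth spans 7.
The spans differ, so they are not enharmonic equivalents.

No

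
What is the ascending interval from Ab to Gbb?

The letter names run A→G, a span of 6 letter steps, so the interval is some kind of seventh.
Ab to Gbb is 9 semitones. A major seventh is 11, so 9 makes it diminished.

diminished seventh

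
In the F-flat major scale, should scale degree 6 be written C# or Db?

Each scale degree takes a distinct letter name. Degree 6 of a scale on F must use the letter D.
Db and C# are enharmonically the same pitch, but only Db uses the letter D, so it is the correct spelling here.

Db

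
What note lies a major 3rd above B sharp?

D##

A third above B lands on the letter D.
A major third spans 4 semitones, so B# moves to pitch class 4. On the letter D that is D##.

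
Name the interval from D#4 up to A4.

Counting letters D–E–F–G–A gives a fifth.
D#→A = 6 semitones, 1 narrower than the perfect fifth (7), so diminished.

diminished fifth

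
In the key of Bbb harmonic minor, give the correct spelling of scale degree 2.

The Bbb harmonic minor scale runs Bbb Cb Dbb Ebb Fb Gbb Ab.
Degree 2 is Cb.

Cb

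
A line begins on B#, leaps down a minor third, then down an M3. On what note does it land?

A minor third down from B# is G## (letter G, 3 semitones down).
A major third down from G## is E# (letter E, 4 semitones down).

E#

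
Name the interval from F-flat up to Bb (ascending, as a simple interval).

augmented fourth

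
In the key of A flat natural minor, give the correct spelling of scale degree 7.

Degree 7 takes the letter 6 steps above A, which is G.
In natural minor, degree 7 sits 10 semitones above the tonic. Ab + 10 semitones is pitch class 6, spelled on G as Gb.

Gb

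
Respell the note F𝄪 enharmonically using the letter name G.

Plain G sits at the same pitch as F##, so on the letter G the same pitch needs a natural: G.

G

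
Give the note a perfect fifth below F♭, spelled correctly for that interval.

F down a perfect fifth is Bb, so the target letter is B.
From Fb, a perfect fifth is 7 semitones down: Bbb.

Bbb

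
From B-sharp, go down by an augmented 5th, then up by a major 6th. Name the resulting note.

An augmented fifth down from B# is E (letter E, 8 semitones down).
A major sixth up from E is C# (letter C, 9 semitones up).

C#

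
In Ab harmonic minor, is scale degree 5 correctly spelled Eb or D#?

Eb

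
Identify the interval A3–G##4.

The letter names run A→G, a span of 6 letter steps, so the interval is some kind of seventh.
A to G## is 12 semitones. A major seventh is 11, so 12 makes it augmented.

augmented seventh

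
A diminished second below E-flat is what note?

D#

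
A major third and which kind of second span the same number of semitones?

doubly augmented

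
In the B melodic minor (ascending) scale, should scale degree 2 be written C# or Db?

C#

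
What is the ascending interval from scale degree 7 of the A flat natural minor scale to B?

augmented third

Scale degree 7 of Ab natural minor is Gb.
Gb up to B: letters G→B make it a third; 5 semitones makes it augmented.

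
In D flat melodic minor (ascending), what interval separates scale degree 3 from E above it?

augmented seventh

Scale degree 3 of Db melodic minor (ascending) is Fb.
Fb up to E: letters F→E make it a seventh; 12 semitones makes it augmented.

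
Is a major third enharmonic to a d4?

Yes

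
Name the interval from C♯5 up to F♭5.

doubly diminished fourth

The letter names run C→F, a span of 3 letter steps, so the interval is some kind of fourth.
C# to Fb is 3 semitones. A perfect fourth is 5, so 3 makes it doubly diminished.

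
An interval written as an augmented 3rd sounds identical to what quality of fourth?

An augmented third spans 5 semitones.
A fourth spanning 5 semitones is perfect (the perfect fourth is 5).

perfect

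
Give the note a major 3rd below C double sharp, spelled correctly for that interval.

A#

A third below C lands on the letter A.
A major third spans 4 semitones, so C## moves to pitch class 10. On the letter A that is A#.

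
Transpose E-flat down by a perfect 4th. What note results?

Bb

E down a perfect fourth is B, so the target letter is B.
From Eb, a perfect fourth is 5 semitones down: Bb.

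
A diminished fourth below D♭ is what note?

A

D down a perfect fourth is A, so the target letter is A.
From Db, a diminished fourth is 4 semitones down: A.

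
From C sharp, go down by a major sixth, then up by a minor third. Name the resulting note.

A major sixth down from C# is E (letter E, 9 semitones down).
A minor third up from E is G (letter G, 3 semitones up).

G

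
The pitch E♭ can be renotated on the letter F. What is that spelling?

Plain F sits 2 semitones above Eb, so on the letter F the same pitch needs a double flat: Fbb.

Fbb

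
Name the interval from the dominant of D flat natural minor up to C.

major third

The dominant of Db natural minor is Ab.
Ab up to C: letters A→C make it a third; 4 semitones makes it major.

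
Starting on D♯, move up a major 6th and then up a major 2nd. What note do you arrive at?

A major sixth up from D# is B# (letter B, 9 semitones up).
A major second up from B# is C## (letter C, 2 semitones up).

C##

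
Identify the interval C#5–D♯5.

major second

The letter names run C→D, a span of 1 letter step, so the interval is some kind of second.
C# to D# is 2 semitones. A major second is 2, so 2 makes it major.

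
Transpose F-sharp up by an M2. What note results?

G#

F up a major second is G, so the target letter is G.
From F#, a major second is 2 semitones up: G#.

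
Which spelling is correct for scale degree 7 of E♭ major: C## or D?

D

Each scale degree takes a distinct letter name. Degree 7 of a scale on E must use the letter D.
D and C## are enharmonically the same pitch, but only D uses the letter D, so it is the correct spelling here.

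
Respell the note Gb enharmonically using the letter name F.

F#

Plain F sits 1 semitone below Gb, so on the letter F the same pitch needs a sharp: F#.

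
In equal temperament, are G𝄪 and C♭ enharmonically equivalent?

Two spellings are enharmonically equivalent only if they share a pitch class.
Here G## → 9, Cb → 11; 9 ≠ 11, so they are not.

No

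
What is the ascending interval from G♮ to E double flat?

diminished sixth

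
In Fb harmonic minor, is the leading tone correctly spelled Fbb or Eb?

Each scale degree takes a distinct letter name. Degree 7 of a scale on F must use the letter E.
Eb and Fbb are enharmonically the same pitch, but only Eb uses the letter E, so it is the correct spelling here.

Eb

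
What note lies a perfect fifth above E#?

B#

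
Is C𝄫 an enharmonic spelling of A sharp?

Yes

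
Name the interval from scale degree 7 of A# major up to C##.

Scale degree 7 of A# major is G##.
G## up to C##: letters G→C make it a fourth; 5 semitones makes it perfect.

perfect fourth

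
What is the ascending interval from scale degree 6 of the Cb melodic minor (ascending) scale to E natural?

augmented fifth

Scale degree 6 of Cb melodic minor (ascending) is Ab.
Ab up to E: letters A→E make it a fifth; 8 semitones makes it augmented.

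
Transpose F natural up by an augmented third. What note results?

A#

F up a major third is A, so the target letter is A.
From F, an augmented third is 5 semitones up: A#.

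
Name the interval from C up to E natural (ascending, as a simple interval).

major third

The letter names run C→E, a span of 2 letter steps, so the interval is some kind of third.
C to E is 4 semitones. A major third is 4, so 4 makes it major.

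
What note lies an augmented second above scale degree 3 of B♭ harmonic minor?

E

Scale degree 3 of Bb harmonic minor is Db.
An augmented second (3 semitones) above Db lands on the letter E, giving E.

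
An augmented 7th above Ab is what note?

A up a major seventh is G#, so the target letter is G.
From Ab, an augmented seventh is 12 semitones up: G#.

G#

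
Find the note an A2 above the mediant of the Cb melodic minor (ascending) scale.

The mediant of Cb melodic minor (ascending) is Ebb.
An augmented second (3 semitones) above Ebb lands on the letter F, giving F.

F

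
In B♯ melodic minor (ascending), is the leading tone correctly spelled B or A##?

A##

Each scale degree takes a distinct letter name. Degree 7 of a scale on B must use the letter A.
A## and B are enharmonically the same pitch, but only A## uses the letter A, so it is the correct spelling here.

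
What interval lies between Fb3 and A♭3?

The letter names run F→A, a span of 2 letter steps, so the interval is some kind of third.
Fb to Ab is 4 semitones. A major third is 4, so 4 makes it major.

major third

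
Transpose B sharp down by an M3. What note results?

G#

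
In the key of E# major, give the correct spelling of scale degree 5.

B#

Degree 5 takes the letter 4 steps above E, which is B.
In major, degree 5 sits 7 semitones above the tonic. E# + 7 semitones is pitch class 0, spelled on B as B#.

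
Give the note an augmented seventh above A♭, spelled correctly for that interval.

G#

A up a major seventh is G#, so the target letter is G.
From Ab, an augmented seventh is 12 semitones up: G#.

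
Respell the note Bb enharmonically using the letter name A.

A#

Plain A sits 1 semitone below Bb, so on the letter A the same pitch needs a sharp: A#.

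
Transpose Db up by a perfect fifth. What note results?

D up a perfect fifth is A, so the target letter is A.
From Db, a perfect fifth is 7 semitones up: Ab.

Ab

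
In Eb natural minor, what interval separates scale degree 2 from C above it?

perfect fifth

Scale degree 2 of Eb natural minor is F.
F up to C: letters F→C make it a fifth; 7 semitones makes it perfect.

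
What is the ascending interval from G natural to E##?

doubly augmented sixth

Counting letters G–A–B–C–D–E gives a sixth.
G→E## = 11 semitones, 2 wider than the major sixth (9), so doubly augmented.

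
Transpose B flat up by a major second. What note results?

C

A second above B lands on the letter C.
A major second spans 2 semitones, so Bb moves to pitch class 0. On the letter C that is C.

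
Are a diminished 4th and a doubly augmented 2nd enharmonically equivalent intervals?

Yes

A diminished fourth spans 4 semitones; a doubly augmented second spans 4.
They are enharmonically equivalent.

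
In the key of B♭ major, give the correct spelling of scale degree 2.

C

Degree 2 takes the letter 1 step above B, which is C.
In major, degree 2 sits 2 semitones above the tonic. Bb + 2 semitones is pitch class 0, spelled on C as C.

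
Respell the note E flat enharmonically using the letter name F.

Fbb

Eb is pitch class 3. The letter F alone is pitch class 5.
To reach pitch class 3 from F requires an offset of -2 semitones, i.e. double flat: Fbb.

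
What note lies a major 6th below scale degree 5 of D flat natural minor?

Scale degree 5 of Db natural minor is Ab.
A major sixth (9 semitones) below Ab lands on the letter C, giving Cb.

Cb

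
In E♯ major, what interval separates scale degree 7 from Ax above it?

perfect fifth

Scale degree 7 of E# major is D##.
D## up to A##: letters D→A make it a fifth; 7 semitones makes it perfect.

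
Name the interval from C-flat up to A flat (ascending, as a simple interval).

major sixth

Counting letters C–D–E–F–G–A gives a sixth.
Cb→Ab = 9 semitones, exactly the major sixth.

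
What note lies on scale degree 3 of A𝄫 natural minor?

Cbb

The Abb natural minor scale runs Abb Bbb Cbb Dbb Ebb Fbb Gbb.
Degree 3 is Cbb.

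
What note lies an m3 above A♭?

A up a major third is C#, so the target letter is C.
From Ab, a minor third is 3 semitones up: Cb.

Cb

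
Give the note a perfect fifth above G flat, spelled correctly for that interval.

G up a perfect fifth is D, so the target letter is D.
From Gb, a perfect fifth is 7 semitones up: Db.

Db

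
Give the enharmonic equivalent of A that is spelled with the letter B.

Bbb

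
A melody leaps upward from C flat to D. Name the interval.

Counting letters C–D gives a second.
Cb→D = 3 semitones, 1 wider than the major second (2), so augmented.

augmented second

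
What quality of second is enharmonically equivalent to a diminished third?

major

A diminished third spans 2 semitones.
A second spanning 2 semitones is major (the major second is 2).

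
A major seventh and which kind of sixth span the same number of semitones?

doubly augmented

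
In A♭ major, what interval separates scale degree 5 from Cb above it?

minor sixth

Scale degree 5 of Ab major is Eb.
Eb up to Cb: letters E→C make it a sixth; 8 semitones makes it minor.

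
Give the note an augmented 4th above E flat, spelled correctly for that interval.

A

A fourth above E lands on the letter A.
An augmented fourth spans 6 semitones, so Eb moves to pitch class 9. On the letter A that is A.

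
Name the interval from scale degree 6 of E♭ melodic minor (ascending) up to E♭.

minor third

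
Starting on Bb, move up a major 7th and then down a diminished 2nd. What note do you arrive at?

A major seventh up from Bb is A (letter A, 11 semitones up).
A diminished second down from A is G## (letter G, 0 semitones down).

G##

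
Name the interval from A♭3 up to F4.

Counting letters A–B–C–D–E–F gives a sixth.
Ab→F = 9 semitones, exactly the major sixth.

major sixth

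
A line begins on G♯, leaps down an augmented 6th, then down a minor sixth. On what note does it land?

D

An augmented sixth down from G# is Bb (letter B, 10 semitones down).
A minor sixth down from Bb is D (letter D, 8 semitones down).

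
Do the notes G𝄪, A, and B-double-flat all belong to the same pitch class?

G## is pitch class 9; A is pitch class 9; Bbb is pitch class 9.
All spellings map to pitch class 9, so they are enharmonically equivalent.

Yes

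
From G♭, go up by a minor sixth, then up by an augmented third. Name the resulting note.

A minor sixth up from Gb is Ebb (letter E, 8 semitones up).
An augmented third up from Ebb is G (letter G, 5 semitones up).

G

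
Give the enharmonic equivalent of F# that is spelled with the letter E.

Plain E sits 2 semitones below F#, so on the letter E the same pitch needs a double sharp: E##.

E##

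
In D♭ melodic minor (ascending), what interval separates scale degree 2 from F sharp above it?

augmented second

Scale degree 2 of Db melodic minor (ascending) is Eb.
Eb up to F#: letters E→F make it a second; 3 semitones makes it augmented.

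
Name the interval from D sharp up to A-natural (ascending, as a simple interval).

Counting letters D–E–F–G–A gives a fifth.
D#→A = 6 semitones, 1 narrower than the perfect fifth (7), so diminished.

diminished fifth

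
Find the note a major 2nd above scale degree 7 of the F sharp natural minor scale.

F#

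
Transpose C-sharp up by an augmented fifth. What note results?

C up a perfect fifth is G, so the target letter is G.
From C#, an augmented fifth is 8 semitones up: G##.

G##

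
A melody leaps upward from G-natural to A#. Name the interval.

augmented second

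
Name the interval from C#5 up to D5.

The letter names run C→D, a span of 1 letter step, so the interval is some kind of second.
C# to D is 1 semitone. A major second is 2, so 1 makes it minor.

minor second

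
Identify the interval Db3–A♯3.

doubly augmented fifth

The letter names run D→A, a span of 4 letter steps, so the interval is some kind of fifth.
Db to A# is 9 semitones. A perfect fifth is 7, so 9 makes it doubly augmented.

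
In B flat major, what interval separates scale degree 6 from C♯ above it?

Scale degree 6 of Bb major is G.
G up to C#: letters G→C make it a fourth; 6 semitones makes it augmented.

augmented fourth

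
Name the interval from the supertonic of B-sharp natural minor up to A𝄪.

major sixth

The supertonic of B# natural minor is C##.
C## up to A##: letters C→A make it a sixth; 9 semitones makes it major.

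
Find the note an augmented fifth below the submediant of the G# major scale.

A

The submediant of G# major is E#.
An augmented fifth (8 semitones) below E# lands on the letter A, giving A.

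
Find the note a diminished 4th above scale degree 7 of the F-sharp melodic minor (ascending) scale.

A

Scale degree 7 of F# melodic minor (ascending) is E#.
A diminished fourth (4 semitones) above E# lands on the letter A, giving A.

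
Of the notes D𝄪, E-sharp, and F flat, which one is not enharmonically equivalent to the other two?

In 12-tone equal temperament, enharmonic equivalents share a pitch class. D## is pitch class 4; E# is pitch class 5; Fb is pitch class 4.
D## and Fb share pitch class 4, while E# is pitch class 5.

E#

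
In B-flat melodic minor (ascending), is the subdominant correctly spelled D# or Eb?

Each scale degree takes a distinct letter name. Degree 4 of a scale on B must use the letter E.
Eb and D# are enharmonically the same pitch, but only Eb uses the letter E, so it is the correct spelling here.

Eb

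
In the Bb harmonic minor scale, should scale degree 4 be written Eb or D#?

Eb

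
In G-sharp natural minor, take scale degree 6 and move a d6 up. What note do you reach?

Scale degree 6 of G# natural minor is E.
A diminished sixth (7 semitones) above E lands on the letter C, giving Cb.

Cb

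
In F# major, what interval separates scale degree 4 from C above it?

minor second

Scale degree 4 of F# major is B.
B up to C: letters B→C make it a second; 1 semitone makes it minor.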